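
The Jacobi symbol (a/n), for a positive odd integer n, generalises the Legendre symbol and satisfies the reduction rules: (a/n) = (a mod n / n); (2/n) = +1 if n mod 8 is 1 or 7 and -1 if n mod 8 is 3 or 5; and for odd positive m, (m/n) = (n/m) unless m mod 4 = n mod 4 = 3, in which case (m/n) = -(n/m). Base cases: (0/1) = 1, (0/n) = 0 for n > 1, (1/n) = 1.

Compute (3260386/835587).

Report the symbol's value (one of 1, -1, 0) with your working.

1

(3260386/835587) = (753625/835587)   [reduce mod 835587]
reciprocity: (753625/835587) = +1·(835587/753625) since 753625 mod 4 = 1, 835587 mod 4 = 3; sign now +1
(835587/753625) = (81962/753625)   [reduce mod 753625]
81962 = 2^1·40981; (2/753625) = +1 since 753625 mod 8 = 1, so (81962/753625) = (+1)^1·(40981/753625); sign now +1
reciprocity: (40981/753625) = +1·(753625/40981) since 40981 mod 4 = 1, 753625 mod 4 = 1; sign now +1
(753625/40981) = (15967/40981)   [reduce mod 40981]
reciprocity: (15967/40981) = +1·(40981/15967) since 15967 mod 4 = 3, 40981 mod 4 = 1; sign now +1
(40981/15967) = (9047/15967)   [reduce mod 15967]
reciprocity: (9047/15967) = -1·(15967/9047) since 9047 mod 4 = 3, 15967 mod 4 = 3; sign now -1
(15967/9047) = (6920/9047)   [reduce mod 9047]
6920 = 2^3·865; (2/9047) = +1 since 9047 mod 8 = 7, so (6920/9047) = (+1)^3·(865/9047); sign now -1
reciprocity: (865/9047) = +1·(9047/865) since 865 mod 4 = 1, 9047 mod 4 = 3; sign now -1
(9047/865) = (397/865)   [reduce mod 865]
reciprocity: (397/865) = +1·(865/397) since 397 mod 4 = 1, 865 mod 4 = 1; sign now -1
(865/397) = (71/397)   [reduce mod 397]
reciprocity: (71/397) = +1·(397/71) since 71 mod 4 = 3, 397 mod 4 = 1; sign now -1
(397/71) = (42/71)   [reduce mod 71]
42 = 2^1·21; (2/71) = +1 since 71 mod 8 = 7, so (42/71) = (+1)^1·(21/71); sign now -1
reciprocity: (21/71) = +1·(71/21) since 21 mod 4 = 1, 71 mod 4 = 3; sign now -1
(71/21) = (8/21)   [reduce mod 21]
8 = 2^3·1; (2/21) = -1 since 21 mod 8 = 5, so (8/21) = (-1)^3·(1/21); sign now +1
(1/21) = 1; final value = sign = +1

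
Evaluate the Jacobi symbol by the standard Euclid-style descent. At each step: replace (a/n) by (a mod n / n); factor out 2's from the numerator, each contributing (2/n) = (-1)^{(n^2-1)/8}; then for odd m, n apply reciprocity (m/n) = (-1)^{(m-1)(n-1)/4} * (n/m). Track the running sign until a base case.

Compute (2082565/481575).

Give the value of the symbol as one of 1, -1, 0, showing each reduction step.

(2082565/481575): 2082565 mod 481575 = 156265, so (2082565/481575) = (156265/481575)
flip (156265/481575) -> (481575/156265): both odd, 156265 mod 4 = 1, 481575 mod 4 = 3, so the flip contributes +1; sign now +1
(481575/156265): 481575 mod 156265 = 12780, so (481575/156265) = (12780/156265)
factor out 2^2: 12780 = 2^2·3195; with 156265 mod 8 = 1, (2/156265) = +1; sign now +1; continue with (3195/156265)
flip (3195/156265) -> (156265/3195): both odd, 3195 mod 4 = 3, 156265 mod 4 = 1, so the flip contributes +1; sign now +1
(156265/3195): 156265 mod 3195 = 2905, so (156265/3195) = (2905/3195)
flip (2905/3195) -> (3195/2905): both odd, 2905 mod 4 = 1, 3195 mod 4 = 3, so the flip contributes +1; sign now +1
(3195/2905): 3195 mod 2905 = 290, so (3195/2905) = (290/2905)
factor out 2^1: 290 = 2^1·145; with 2905 mod 8 = 1, (2/2905) = +1; sign now +1; continue with (145/2905)
flip (145/2905) -> (2905/145): both odd, 145 mod 4 = 1, 2905 mod 4 = 1, so the flip contributes +1; sign now +1
(2905/145): 2905 mod 145 = 5, so (2905/145) = (5/145)
flip (5/145) -> (145/5): both odd, 5 mod 4 = 1, 145 mod 4 = 1, so the flip contributes +1; sign now +1
(145/5): 145 mod 5 = 0, so (145/5) = (0/5)
reached (0/5); gcd(a, n) > 1, so (0/5) = 0 and the symbol is 0

0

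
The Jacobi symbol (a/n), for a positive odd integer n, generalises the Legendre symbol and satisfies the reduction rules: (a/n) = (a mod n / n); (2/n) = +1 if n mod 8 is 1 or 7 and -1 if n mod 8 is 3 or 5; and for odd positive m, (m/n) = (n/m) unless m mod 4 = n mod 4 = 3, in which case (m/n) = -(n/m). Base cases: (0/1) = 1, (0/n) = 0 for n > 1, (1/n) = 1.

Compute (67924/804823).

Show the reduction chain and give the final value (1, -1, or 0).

1

67924 = 2^2·16981; (2/804823) = +1 since 804823 mod 8 = 7, so (67924/804823) = (+1)^2·(16981/804823); sign now +1
reciprocity: (16981/804823) = +1·(804823/16981) since 16981 mod 4 = 1, 804823 mod 4 = 3; sign now +1
(804823/16981) = (6716/16981)   [reduce mod 16981]
6716 = 2^2·1679; (2/16981) = -1 since 16981 mod 8 = 5, so (6716/16981) = (-1)^2·(1679/16981); sign now +1
reciprocity: (1679/16981) = +1·(16981/1679) since 1679 mod 4 = 3, 16981 mod 4 = 1; sign now +1
(16981/1679) = (191/1679)   [reduce mod 1679]
reciprocity: (191/1679) = -1·(1679/191) since 191 mod 4 = 3, 1679 mod 4 = 3; sign now -1
(1679/191) = (151/191)   [reduce mod 191]
reciprocity: (151/191) = -1·(191/151) since 151 mod 4 = 3, 191 mod 4 = 3; sign now +1
(191/151) = (40/151)   [reduce mod 151]
40 = 2^3·5; (2/151) = +1 since 151 mod 8 = 7, so (40/151) = (+1)^3·(5/151); sign now +1
reciprocity: (5/151) = +1·(151/5) since 5 mod 4 = 1, 151 mod 4 = 3; sign now +1
(151/5) = (1/5)   [reduce mod 5]
(1/5) = 1; final value = sign = +1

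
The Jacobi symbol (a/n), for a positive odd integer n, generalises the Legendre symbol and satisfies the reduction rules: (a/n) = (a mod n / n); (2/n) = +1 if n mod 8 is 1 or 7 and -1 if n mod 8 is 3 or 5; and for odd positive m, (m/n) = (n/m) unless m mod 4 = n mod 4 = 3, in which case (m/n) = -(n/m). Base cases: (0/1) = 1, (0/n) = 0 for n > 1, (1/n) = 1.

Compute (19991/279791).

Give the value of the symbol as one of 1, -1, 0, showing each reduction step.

reciprocity: (19991/279791) = -1·(279791/19991) since 19991 mod 4 = 3, 279791 mod 4 = 3; sign now -1
(279791/19991) = (19908/19991)   [reduce mod 19991]
19908 = 2^2·4977; (2/19991) = +1 since 19991 mod 8 = 7, so (19908/19991) = (+1)^2·(4977/19991); sign now -1
reciprocity: (4977/19991) = +1·(19991/4977) since 4977 mod 4 = 1, 19991 mod 4 = 3; sign now -1
(19991/4977) = (83/4977)   [reduce mod 4977]
reciprocity: (83/4977) = +1·(4977/83) since 83 mod 4 = 3, 4977 mod 4 = 1; sign now -1
(4977/83) = (80/83)   [reduce mod 83]
80 = 2^4·5; (2/83) = -1 since 83 mod 8 = 3, so (80/83) = (-1)^4·(5/83); sign now -1
reciprocity: (5/83) = +1·(83/5) since 5 mod 4 = 1, 83 mod 4 = 3; sign now -1
(83/5) = (3/5)   [reduce mod 5]
reciprocity: (3/5) = +1·(5/3) since 3 mod 4 = 3, 5 mod 4 = 1; sign now -1
(5/3) = (2/3)   [reduce mod 3]
2 = 2^1·1; (2/3) = -1 since 3 mod 8 = 3, so (2/3) = (-1)^1·(1/3); sign now +1
(1/3) = 1; final value = sign = +1

1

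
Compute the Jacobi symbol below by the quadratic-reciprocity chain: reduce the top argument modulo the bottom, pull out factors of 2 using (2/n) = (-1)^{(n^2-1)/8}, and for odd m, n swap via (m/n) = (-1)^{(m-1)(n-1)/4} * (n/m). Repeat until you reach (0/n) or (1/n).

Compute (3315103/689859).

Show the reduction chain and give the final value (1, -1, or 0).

1

(3315103/689859): 3315103 mod 689859 = 555667, so (3315103/689859) = (555667/689859)
flip (555667/689859) -> (689859/555667): both odd, 555667 mod 4 = 3, 689859 mod 4 = 3, so the flip contributes -1; sign now -1
(689859/555667): 689859 mod 555667 = 134192, so (689859/555667) = (134192/555667)
factor out 2^4: 134192 = 2^4·8387; with 555667 mod 8 = 3, (2/555667) = -1; sign now -1; continue with (8387/555667)
flip (8387/555667) -> (555667/8387): both odd, 8387 mod 4 = 3, 555667 mod 4 = 3, so the flip contributes -1; sign now +1
(555667/8387): 555667 mod 8387 = 2125, so (555667/8387) = (2125/8387)
flip (2125/8387) -> (8387/2125): both odd, 2125 mod 4 = 1, 8387 mod 4 = 3, so the flip contributes +1; sign now +1
(8387/2125): 8387 mod 2125 = 2012, so (8387/2125) = (2012/2125)
factor out 2^2: 2012 = 2^2·503; with 2125 mod 8 = 5, (2/2125) = -1; sign now +1; continue with (503/2125)
flip (503/2125) -> (2125/503): both odd, 503 mod 4 = 3, 2125 mod 4 = 1, so the flip contributes +1; sign now +1
(2125/503): 2125 mod 503 = 113, so (2125/503) = (113/503)
flip (113/503) -> (503/113): both odd, 113 mod 4 = 1, 503 mod 4 = 3, so the flip contributes +1; sign now +1
(503/113): 503 mod 113 = 51, so (503/113) = (51/113)
flip (51/113) -> (113/51): both odd, 51 mod 4 = 3, 113 mod 4 = 1, so the flip contributes +1; sign now +1
(113/51): 113 mod 51 = 11, so (113/51) = (11/51)
flip (11/51) -> (51/11): both odd, 11 mod 4 = 3, 51 mod 4 = 3, so the flip contributes -1; sign now -1
(51/11): 51 mod 11 = 7, so (51/11) = (7/11)
flip (7/11) -> (11/7): both odd, 7 mod 4 = 3, 11 mod 4 = 3, so the flip contributes -1; sign now +1
(11/7): 11 mod 7 = 4, so (11/7) = (4/7)
factor out 2^2: 4 = 2^2·1; with 7 mod 8 = 7, (2/7) = +1; sign now +1; continue with (1/7)
reached (1/7) = 1, so the symbol is +1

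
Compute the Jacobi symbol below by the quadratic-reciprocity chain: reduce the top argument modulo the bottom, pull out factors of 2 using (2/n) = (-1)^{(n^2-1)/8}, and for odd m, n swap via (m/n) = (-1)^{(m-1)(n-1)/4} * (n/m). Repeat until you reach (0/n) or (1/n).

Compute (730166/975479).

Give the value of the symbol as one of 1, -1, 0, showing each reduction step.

factor out 2^1: 730166 = 2^1·365083; with 975479 mod 8 = 7, (2/975479) = +1; sign now +1; continue with (365083/975479)
flip (365083/975479) -> (975479/365083): both odd, 365083 mod 4 = 3, 975479 mod 4 = 3, so the flip contributes -1; sign now -1
(975479/365083): 975479 mod 365083 = 245313, so (975479/365083) = (245313/365083)
flip (245313/365083) -> (365083/245313): both odd, 245313 mod 4 = 1, 365083 mod 4 = 3, so the flip contributes +1; sign now -1
(365083/245313): 365083 mod 245313 = 119770, so (365083/245313) = (119770/245313)
factor out 2^1: 119770 = 2^1·59885; with 245313 mod 8 = 1, (2/245313) = +1; sign now -1; continue with (59885/245313)
flip (59885/245313) -> (245313/59885): both odd, 59885 mod 4 = 1, 245313 mod 4 = 1, so the flip contributes +1; sign now -1
(245313/59885): 245313 mod 59885 = 5773, so (245313/59885) = (5773/59885)
flip (5773/59885) -> (59885/5773): both odd, 5773 mod 4 = 1, 59885 mod 4 = 1, so the flip contributes +1; sign now -1
(59885/5773): 59885 mod 5773 = 2155, so (59885/5773) = (2155/5773)
flip (2155/5773) -> (5773/2155): both odd, 2155 mod 4 = 3, 5773 mod 4 = 1, so the flip contributes +1; sign now -1
(5773/2155): 5773 mod 2155 = 1463, so (5773/2155) = (1463/2155)
flip (1463/2155) -> (2155/1463): both odd, 1463 mod 4 = 3, 2155 mod 4 = 3, so the flip contributes -1; sign now +1
(2155/1463): 2155 mod 1463 = 692, so (2155/1463) = (692/1463)
factor out 2^2: 692 = 2^2·173; with 1463 mod 8 = 7, (2/1463) = +1; sign now +1; continue with (173/1463)
flip (173/1463) -> (1463/173): both odd, 173 mod 4 = 1, 1463 mod 4 = 3, so the flip contributes +1; sign now +1
(1463/173): 1463 mod 173 = 79, so (1463/173) = (79/173)
flip (79/173) -> (173/79): both odd, 79 mod 4 = 3, 173 mod 4 = 1, so the flip contributes +1; sign now +1
(173/79): 173 mod 79 = 15, so (173/79) = (15/79)
flip (15/79) -> (79/15): both odd, 15 mod 4 = 3, 79 mod 4 = 3, so the flip contributes -1; sign now -1
(79/15): 79 mod 15 = 4, so (79/15) = (4/15)
factor out 2^2: 4 = 2^2·1; with 15 mod 8 = 7, (2/15) = +1; sign now -1; continue with (1/15)
reached (1/15) = 1, so the symbol is -1

-1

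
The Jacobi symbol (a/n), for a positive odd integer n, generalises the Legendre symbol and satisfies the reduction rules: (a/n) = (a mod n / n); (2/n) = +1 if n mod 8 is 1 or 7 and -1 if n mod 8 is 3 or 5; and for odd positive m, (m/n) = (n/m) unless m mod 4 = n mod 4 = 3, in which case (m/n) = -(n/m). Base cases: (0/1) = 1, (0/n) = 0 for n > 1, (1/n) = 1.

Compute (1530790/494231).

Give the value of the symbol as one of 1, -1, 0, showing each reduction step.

-1

(1530790/494231) = (48097/494231)   [reduce mod 494231]
reciprocity: (48097/494231) = +1·(494231/48097) since 48097 mod 4 = 1, 494231 mod 4 = 3; sign now +1
(494231/48097) = (13261/48097)   [reduce mod 48097]
reciprocity: (13261/48097) = +1·(48097/13261) since 13261 mod 4 = 1, 48097 mod 4 = 1; sign now +1
(48097/13261) = (8314/13261)   [reduce mod 13261]
8314 = 2^1·4157; (2/13261) = -1 since 13261 mod 8 = 5, so (8314/13261) = (-1)^1·(4157/13261); sign now -1
reciprocity: (4157/13261) = +1·(13261/4157) since 4157 mod 4 = 1, 13261 mod 4 = 1; sign now -1
(13261/4157) = (790/4157)   [reduce mod 4157]
790 = 2^1·395; (2/4157) = -1 since 4157 mod 8 = 5, so (790/4157) = (-1)^1·(395/4157); sign now +1
reciprocity: (395/4157) = +1·(4157/395) since 395 mod 4 = 3, 4157 mod 4 = 1; sign now +1
(4157/395) = (207/395)   [reduce mod 395]
reciprocity: (207/395) = -1·(395/207) since 207 mod 4 = 3, 395 mod 4 = 3; sign now -1
(395/207) = (188/207)   [reduce mod 207]
188 = 2^2·47; (2/207) = +1 since 207 mod 8 = 7, so (188/207) = (+1)^2·(47/207); sign now -1
reciprocity: (47/207) = -1·(207/47) since 47 mod 4 = 3, 207 mod 4 = 3; sign now +1
(207/47) = (19/47)   [reduce mod 47]
reciprocity: (19/47) = -1·(47/19) since 19 mod 4 = 3, 47 mod 4 = 3; sign now -1
(47/19) = (9/19)   [reduce mod 19]
reciprocity: (9/19) = +1·(19/9) since 9 mod 4 = 1, 19 mod 4 = 3; sign now -1
(19/9) = (1/9)   [reduce mod 9]
(1/9) = 1; final value = sign = -1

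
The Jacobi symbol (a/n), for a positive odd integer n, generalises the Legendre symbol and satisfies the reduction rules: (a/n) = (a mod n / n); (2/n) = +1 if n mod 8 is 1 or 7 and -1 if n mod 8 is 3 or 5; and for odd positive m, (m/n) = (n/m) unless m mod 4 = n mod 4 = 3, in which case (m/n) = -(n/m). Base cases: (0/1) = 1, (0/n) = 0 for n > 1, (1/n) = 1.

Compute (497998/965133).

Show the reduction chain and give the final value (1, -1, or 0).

factor out 2^1: 497998 = 2^1·248999; with 965133 mod 8 = 5, (2/965133) = -1; sign now -1; continue with (248999/965133)
flip (248999/965133) -> (965133/248999): both odd, 248999 mod 4 = 3, 965133 mod 4 = 1, so the flip contributes +1; sign now -1
(965133/248999): 965133 mod 248999 = 218136, so (965133/248999) = (218136/248999)
factor out 2^3: 218136 = 2^3·27267; with 248999 mod 8 = 7, (2/248999) = +1; sign now -1; continue with (27267/248999)
flip (27267/248999) -> (248999/27267): both odd, 27267 mod 4 = 3, 248999 mod 4 = 3, so the flip contributes -1; sign now +1
(248999/27267): 248999 mod 27267 = 3596, so (248999/27267) = (3596/27267)
factor out 2^2: 3596 = 2^2·899; with 27267 mod 8 = 3, (2/27267) = -1; sign now +1; continue with (899/27267)
flip (899/27267) -> (27267/899): both odd, 899 mod 4 = 3, 27267 mod 4 = 3, so the flip contributes -1; sign now -1
(27267/899): 27267 mod 899 = 297, so (27267/899) = (297/899)
flip (297/899) -> (899/297): both odd, 297 mod 4 = 1, 899 mod 4 = 3, so the flip contributes +1; sign now -1
(899/297): 899 mod 297 = 8, so (899/297) = (8/297)
factor out 2^3: 8 = 2^3·1; with 297 mod 8 = 1, (2/297) = +1; sign now -1; continue with (1/297)
reached (1/297) = 1, so the symbol is -1

-1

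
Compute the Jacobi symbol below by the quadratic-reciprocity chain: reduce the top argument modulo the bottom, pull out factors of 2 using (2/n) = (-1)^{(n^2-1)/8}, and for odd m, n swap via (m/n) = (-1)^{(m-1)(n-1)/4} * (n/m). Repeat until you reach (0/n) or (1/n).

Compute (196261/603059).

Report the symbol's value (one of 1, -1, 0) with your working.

flip (196261/603059) -> (603059/196261): both odd, 196261 mod 4 = 1, 603059 mod 4 = 3, so the flip contributes +1; sign now +1
(603059/196261): 603059 mod 196261 = 14276, so (603059/196261) = (14276/196261)
factor out 2^2: 14276 = 2^2·3569; with 196261 mod 8 = 5, (2/196261) = -1; sign now +1; continue with (3569/196261)
flip (3569/196261) -> (196261/3569): both odd, 3569 mod 4 = 1, 196261 mod 4 = 1, so the flip contributes +1; sign now +1
(196261/3569): 196261 mod 3569 = 3535, so (196261/3569) = (3535/3569)
flip (3535/3569) -> (3569/3535): both odd, 3535 mod 4 = 3, 3569 mod 4 = 1, so the flip contributes +1; sign now +1
(3569/3535): 3569 mod 3535 = 34, so (3569/3535) = (34/3535)
factor out 2^1: 34 = 2^1·17; with 3535 mod 8 = 7, (2/3535) = +1; sign now +1; continue with (17/3535)
flip (17/3535) -> (3535/17): both odd, 17 mod 4 = 1, 3535 mod 4 = 3, so the flip contributes +1; sign now +1
(3535/17): 3535 mod 17 = 16, so (3535/17) = (16/17)
factor out 2^4: 16 = 2^4·1; with 17 mod 8 = 1, (2/17) = +1; sign now +1; continue with (1/17)
reached (1/17) = 1, so the symbol is +1

1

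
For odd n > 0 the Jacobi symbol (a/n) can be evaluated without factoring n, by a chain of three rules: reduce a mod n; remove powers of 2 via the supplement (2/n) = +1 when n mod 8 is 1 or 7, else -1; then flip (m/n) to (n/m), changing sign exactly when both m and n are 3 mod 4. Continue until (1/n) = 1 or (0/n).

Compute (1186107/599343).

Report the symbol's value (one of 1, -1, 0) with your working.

(1186107/599343) = (586764/599343)   [reduce mod 599343]
586764 = 2^2·146691; (2/599343) = +1 since 599343 mod 8 = 7, so (586764/599343) = (+1)^2·(146691/599343); sign now +1
reciprocity: (146691/599343) = -1·(599343/146691) since 146691 mod 4 = 3, 599343 mod 4 = 3; sign now -1
(599343/146691) = (12579/146691)   [reduce mod 146691]
reciprocity: (12579/146691) = -1·(146691/12579) since 12579 mod 4 = 3, 146691 mod 4 = 3; sign now +1
(146691/12579) = (8322/12579)   [reduce mod 12579]
8322 = 2^1·4161; (2/12579) = -1 since 12579 mod 8 = 3, so (8322/12579) = (-1)^1·(4161/12579); sign now -1
reciprocity: (4161/12579) = +1·(12579/4161) since 4161 mod 4 = 1, 12579 mod 4 = 3; sign now -1
(12579/4161) = (96/4161)   [reduce mod 4161]
96 = 2^5·3; (2/4161) = +1 since 4161 mod 8 = 1, so (96/4161) = (+1)^5·(3/4161); sign now -1
reciprocity: (3/4161) = +1·(4161/3) since 3 mod 4 = 3, 4161 mod 4 = 1; sign now -1
(4161/3) = (0/3)   [reduce mod 3]
(0/3) = 0   [gcd(a, n) > 1]; final value = 0

0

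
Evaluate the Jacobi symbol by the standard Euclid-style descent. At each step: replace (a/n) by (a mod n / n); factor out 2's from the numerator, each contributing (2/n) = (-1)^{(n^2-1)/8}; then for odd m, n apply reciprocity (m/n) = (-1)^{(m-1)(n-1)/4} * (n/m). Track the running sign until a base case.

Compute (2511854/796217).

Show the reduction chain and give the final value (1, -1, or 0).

(2511854/796217): 2511854 mod 796217 = 123203, so (2511854/796217) = (123203/796217)
flip (123203/796217) -> (796217/123203): both odd, 123203 mod 4 = 3, 796217 mod 4 = 1, so the flip contributes +1; sign now +1
(796217/123203): 796217 mod 123203 = 56999, so (796217/123203) = (56999/123203)
flip (56999/123203) -> (123203/56999): both odd, 56999 mod 4 = 3, 123203 mod 4 = 3, so the flip contributes -1; sign now -1
(123203/56999): 123203 mod 56999 = 9205, so (123203/56999) = (9205/56999)
flip (9205/56999) -> (56999/9205): both odd, 9205 mod 4 = 1, 56999 mod 4 = 3, so the flip contributes +1; sign now -1
(56999/9205): 56999 mod 9205 = 1769, so (56999/9205) = (1769/9205)
flip (1769/9205) -> (9205/1769): both odd, 1769 mod 4 = 1, 9205 mod 4 = 1, so the flip contributes +1; sign now -1
(9205/1769): 9205 mod 1769 = 360, so (9205/1769) = (360/1769)
factor out 2^3: 360 = 2^3·45; with 1769 mod 8 = 1, (2/1769) = +1; sign now -1; continue with (45/1769)
flip (45/1769) -> (1769/45): both odd, 45 mod 4 = 1, 1769 mod 4 = 1, so the flip contributes +1; sign now -1
(1769/45): 1769 mod 45 = 14, so (1769/45) = (14/45)
factor out 2^1: 14 = 2^1·7; with 45 mod 8 = 5, (2/45) = -1; sign now +1; continue with (7/45)
flip (7/45) -> (45/7): both odd, 7 mod 4 = 3, 45 mod 4 = 1, so the flip contributes +1; sign now +1
(45/7): 45 mod 7 = 3, so (45/7) = (3/7)
flip (3/7) -> (7/3): both odd, 3 mod 4 = 3, 7 mod 4 = 3, so the flip contributes -1; sign now -1
(7/3): 7 mod 3 = 1, so (7/3) = (1/3)
reached (1/3) = 1, so the symbol is -1

-1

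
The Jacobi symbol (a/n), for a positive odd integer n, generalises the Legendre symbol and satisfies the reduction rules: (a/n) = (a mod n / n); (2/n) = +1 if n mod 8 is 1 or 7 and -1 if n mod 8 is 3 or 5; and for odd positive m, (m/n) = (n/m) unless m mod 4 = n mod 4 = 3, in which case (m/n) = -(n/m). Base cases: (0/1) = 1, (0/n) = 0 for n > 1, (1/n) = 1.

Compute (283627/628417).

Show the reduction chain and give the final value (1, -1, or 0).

flip (283627/628417) -> (628417/283627): both odd, 283627 mod 4 = 3, 628417 mod 4 = 1, so the flip contributes +1; sign now +1
(628417/283627): 628417 mod 283627 = 61163, so (628417/283627) = (61163/283627)
flip (61163/283627) -> (283627/61163): both odd, 61163 mod 4 = 3, 283627 mod 4 = 3, so the flip contributes -1; sign now -1
(283627/61163): 283627 mod 61163 = 38975, so (283627/61163) = (38975/61163)
flip (38975/61163) -> (61163/38975): both odd, 38975 mod 4 = 3, 61163 mod 4 = 3, so the flip contributes -1; sign now +1
(61163/38975): 61163 mod 38975 = 22188, so (61163/38975) = (22188/38975)
factor out 2^2: 22188 = 2^2·5547; with 38975 mod 8 = 7, (2/38975) = +1; sign now +1; continue with (5547/38975)
flip (5547/38975) -> (38975/5547): both odd, 5547 mod 4 = 3, 38975 mod 4 = 3, so the flip contributes -1; sign now -1
(38975/5547): 38975 mod 5547 = 146, so (38975/5547) = (146/5547)
factor out 2^1: 146 = 2^1·73; with 5547 mod 8 = 3, (2/5547) = -1; sign now +1; continue with (73/5547)
flip (73/5547) -> (5547/73): both odd, 73 mod 4 = 1, 5547 mod 4 = 3, so the flip contributes +1; sign now +1
(5547/73): 5547 mod 73 = 72, so (5547/73) = (72/73)
factor out 2^3: 72 = 2^3·9; with 73 mod 8 = 1, (2/73) = +1; sign now +1; continue with (9/73)
flip (9/73) -> (73/9): both odd, 9 mod 4 = 1, 73 mod 4 = 1, so the flip contributes +1; sign now +1
(73/9): 73 mod 9 = 1, so (73/9) = (1/9)
reached (1/9) = 1, so the symbol is +1

1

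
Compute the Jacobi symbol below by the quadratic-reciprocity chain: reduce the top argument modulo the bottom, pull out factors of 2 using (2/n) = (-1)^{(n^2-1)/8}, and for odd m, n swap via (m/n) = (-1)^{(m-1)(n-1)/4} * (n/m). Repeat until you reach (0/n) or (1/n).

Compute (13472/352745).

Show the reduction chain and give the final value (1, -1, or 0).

13472 = 2^5·421; (2/352745) = +1 since 352745 mod 8 = 1, so (13472/352745) = (+1)^5·(421/352745); sign now +1
reciprocity: (421/352745) = +1·(352745/421) since 421 mod 4 = 1, 352745 mod 4 = 1; sign now +1
(352745/421) = (368/421)   [reduce mod 421]
368 = 2^4·23; (2/421) = -1 since 421 mod 8 = 5, so (368/421) = (-1)^4·(23/421); sign now +1
reciprocity: (23/421) = +1·(421/23) since 23 mod 4 = 3, 421 mod 4 = 1; sign now +1
(421/23) = (7/23)   [reduce mod 23]
reciprocity: (7/23) = -1·(23/7) since 7 mod 4 = 3, 23 mod 4 = 3; sign now -1
(23/7) = (2/7)   [reduce mod 7]
2 = 2^1·1; (2/7) = +1 since 7 mod 8 = 7, so (2/7) = (+1)^1·(1/7); sign now -1
(1/7) = 1; final value = sign = -1

-1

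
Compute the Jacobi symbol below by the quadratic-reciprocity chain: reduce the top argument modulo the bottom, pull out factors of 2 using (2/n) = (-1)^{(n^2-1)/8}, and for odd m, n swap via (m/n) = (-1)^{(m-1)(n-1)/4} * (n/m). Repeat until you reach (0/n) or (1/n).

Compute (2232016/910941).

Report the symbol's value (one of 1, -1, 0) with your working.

-1

(2232016/910941): 2232016 mod 910941 = 410134, so (2232016/910941) = (410134/910941)
factor out 2^1: 410134 = 2^1·205067; with 910941 mod 8 = 5, (2/910941) = -1; sign now -1; continue with (205067/910941)
flip (205067/910941) -> (910941/205067): both odd, 205067 mod 4 = 3, 910941 mod 4 = 1, so the flip contributes +1; sign now -1
(910941/205067): 910941 mod 205067 = 90673, so (910941/205067) = (90673/205067)
flip (90673/205067) -> (205067/90673): both odd, 90673 mod 4 = 1, 205067 mod 4 = 3, so the flip contributes +1; sign now -1
(205067/90673): 205067 mod 90673 = 23721, so (205067/90673) = (23721/90673)
flip (23721/90673) -> (90673/23721): both odd, 23721 mod 4 = 1, 90673 mod 4 = 1, so the flip contributes +1; sign now -1
(90673/23721): 90673 mod 23721 = 19510, so (90673/23721) = (19510/23721)
factor out 2^1: 19510 = 2^1·9755; with 23721 mod 8 = 1, (2/23721) = +1; sign now -1; continue with (9755/23721)
flip (9755/23721) -> (23721/9755): both odd, 9755 mod 4 = 3, 23721 mod 4 = 1, so the flip contributes +1; sign now -1
(23721/9755): 23721 mod 9755 = 4211, so (23721/9755) = (4211/9755)
flip (4211/9755) -> (9755/4211): both odd, 4211 mod 4 = 3, 9755 mod 4 = 3, so the flip contributes -1; sign now +1
(9755/4211): 9755 mod 4211 = 1333, so (9755/4211) = (1333/4211)
flip (1333/4211) -> (4211/1333): both odd, 1333 mod 4 = 1, 4211 mod 4 = 3, so the flip contributes +1; sign now +1
(4211/1333): 4211 mod 1333 = 212, so (4211/1333) = (212/1333)
factor out 2^2: 212 = 2^2·53; with 1333 mod 8 = 5, (2/1333) = -1; sign now +1; continue with (53/1333)
flip (53/1333) -> (1333/53): both odd, 53 mod 4 = 1, 1333 mod 4 = 1, so the flip contributes +1; sign now +1
(1333/53): 1333 mod 53 = 8, so (1333/53) = (8/53)
factor out 2^3: 8 = 2^3·1; with 53 mod 8 = 5, (2/53) = -1; sign now -1; continue with (1/53)
reached (1/53) = 1, so the symbol is -1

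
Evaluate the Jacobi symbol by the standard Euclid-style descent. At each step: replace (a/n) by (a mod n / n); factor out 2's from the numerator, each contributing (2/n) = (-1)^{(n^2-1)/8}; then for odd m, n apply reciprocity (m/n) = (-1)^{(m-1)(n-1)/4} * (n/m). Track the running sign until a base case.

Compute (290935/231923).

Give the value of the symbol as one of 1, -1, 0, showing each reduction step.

(290935/231923): 290935 mod 231923 = 59012, so (290935/231923) = (59012/231923)
factor out 2^2: 59012 = 2^2·14753; with 231923 mod 8 = 3, (2/231923) = -1; sign now +1; continue with (14753/231923)
flip (14753/231923) -> (231923/14753): both odd, 14753 mod 4 = 1, 231923 mod 4 = 3, so the flip contributes +1; sign now +1
(231923/14753): 231923 mod 14753 = 10628, so (231923/14753) = (10628/14753)
factor out 2^2: 10628 = 2^2·2657; with 14753 mod 8 = 1, (2/14753) = +1; sign now +1; continue with (2657/14753)
flip (2657/14753) -> (14753/2657): both odd, 2657 mod 4 = 1, 14753 mod 4 = 1, so the flip contributes +1; sign now +1
(14753/2657): 14753 mod 2657 = 1468, so (14753/2657) = (1468/2657)
factor out 2^2: 1468 = 2^2·367; with 2657 mod 8 = 1, (2/2657) = +1; sign now +1; continue with (367/2657)
flip (367/2657) -> (2657/367): both odd, 367 mod 4 = 3, 2657 mod 4 = 1, so the flip contributes +1; sign now +1
(2657/367): 2657 mod 367 = 88, so (2657/367) = (88/367)
factor out 2^3: 88 = 2^3·11; with 367 mod 8 = 7, (2/367) = +1; sign now +1; continue with (11/367)
flip (11/367) -> (367/11): both odd, 11 mod 4 = 3, 367 mod 4 = 3, so the flip contributes -1; sign now -1
(367/11): 367 mod 11 = 4, so (367/11) = (4/11)
factor out 2^2: 4 = 2^2·1; with 11 mod 8 = 3, (2/11) = -1; sign now -1; continue with (1/11)
reached (1/11) = 1, so the symbol is -1

-1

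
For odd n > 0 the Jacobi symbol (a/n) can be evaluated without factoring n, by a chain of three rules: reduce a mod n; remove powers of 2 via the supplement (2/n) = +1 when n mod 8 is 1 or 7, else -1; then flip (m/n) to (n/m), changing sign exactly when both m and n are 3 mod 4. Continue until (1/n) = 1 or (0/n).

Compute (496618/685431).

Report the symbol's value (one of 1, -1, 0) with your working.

1

496618 = 2^1·248309; (2/685431) = +1 since 685431 mod 8 = 7, so (496618/685431) = (+1)^1·(248309/685431); sign now +1
reciprocity: (248309/685431) = +1·(685431/248309) since 248309 mod 4 = 1, 685431 mod 4 = 3; sign now +1
(685431/248309) = (188813/248309)   [reduce mod 248309]
reciprocity: (188813/248309) = +1·(248309/188813) since 188813 mod 4 = 1, 248309 mod 4 = 1; sign now +1
(248309/188813) = (59496/188813)   [reduce mod 188813]
59496 = 2^3·7437; (2/188813) = -1 since 188813 mod 8 = 5, so (59496/188813) = (-1)^3·(7437/188813); sign now -1
reciprocity: (7437/188813) = +1·(188813/7437) since 7437 mod 4 = 1, 188813 mod 4 = 1; sign now -1
(188813/7437) = (2888/7437)   [reduce mod 7437]
2888 = 2^3·361; (2/7437) = -1 since 7437 mod 8 = 5, so (2888/7437) = (-1)^3·(361/7437); sign now +1
reciprocity: (361/7437) = +1·(7437/361) since 361 mod 4 = 1, 7437 mod 4 = 1; sign now +1
(7437/361) = (217/361)   [reduce mod 361]
reciprocity: (217/361) = +1·(361/217) since 217 mod 4 = 1, 361 mod 4 = 1; sign now +1
(361/217) = (144/217)   [reduce mod 217]
144 = 2^4·9; (2/217) = +1 since 217 mod 8 = 1, so (144/217) = (+1)^4·(9/217); sign now +1
reciprocity: (9/217) = +1·(217/9) since 9 mod 4 = 1, 217 mod 4 = 1; sign now +1
(217/9) = (1/9)   [reduce mod 9]
(1/9) = 1; final value = sign = +1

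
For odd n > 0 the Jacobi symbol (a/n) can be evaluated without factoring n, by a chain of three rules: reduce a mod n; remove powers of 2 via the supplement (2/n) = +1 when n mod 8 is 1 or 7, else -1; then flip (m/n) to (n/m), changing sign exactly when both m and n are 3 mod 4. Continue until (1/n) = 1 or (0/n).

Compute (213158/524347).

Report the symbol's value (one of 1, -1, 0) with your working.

213158 = 2^1·106579; (2/524347) = -1 since 524347 mod 8 = 3, so (213158/524347) = (-1)^1·(106579/524347); sign now -1
reciprocity: (106579/524347) = -1·(524347/106579) since 106579 mod 4 = 3, 524347 mod 4 = 3; sign now +1
(524347/106579) = (98031/106579)   [reduce mod 106579]
reciprocity: (98031/106579) = -1·(106579/98031) since 98031 mod 4 = 3, 106579 mod 4 = 3; sign now -1
(106579/98031) = (8548/98031)   [reduce mod 98031]
8548 = 2^2·2137; (2/98031) = +1 since 98031 mod 8 = 7, so (8548/98031) = (+1)^2·(2137/98031); sign now -1
reciprocity: (2137/98031) = +1·(98031/2137) since 2137 mod 4 = 1, 98031 mod 4 = 3; sign now -1
(98031/2137) = (1866/2137)   [reduce mod 2137]
1866 = 2^1·933; (2/2137) = +1 since 2137 mod 8 = 1, so (1866/2137) = (+1)^1·(933/2137); sign now -1
reciprocity: (933/2137) = +1·(2137/933) since 933 mod 4 = 1, 2137 mod 4 = 1; sign now -1
(2137/933) = (271/933)   [reduce mod 933]
reciprocity: (271/933) = +1·(933/271) since 271 mod 4 = 3, 933 mod 4 = 1; sign now -1
(933/271) = (120/271)   [reduce mod 271]
120 = 2^3·15; (2/271) = +1 since 271 mod 8 = 7, so (120/271) = (+1)^3·(15/271); sign now -1
reciprocity: (15/271) = -1·(271/15) since 15 mod 4 = 3, 271 mod 4 = 3; sign now +1
(271/15) = (1/15)   [reduce mod 15]
(1/15) = 1; final value = sign = +1

1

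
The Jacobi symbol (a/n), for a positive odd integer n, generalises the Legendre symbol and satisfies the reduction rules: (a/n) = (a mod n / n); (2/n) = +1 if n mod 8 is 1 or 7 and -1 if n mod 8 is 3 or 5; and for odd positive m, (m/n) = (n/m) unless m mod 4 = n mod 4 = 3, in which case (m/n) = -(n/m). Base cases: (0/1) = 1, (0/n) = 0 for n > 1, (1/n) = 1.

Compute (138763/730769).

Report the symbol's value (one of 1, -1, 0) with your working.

-1

reciprocity: (138763/730769) = +1·(730769/138763) since 138763 mod 4 = 3, 730769 mod 4 = 1; sign now +1
(730769/138763) = (36954/138763)   [reduce mod 138763]
36954 = 2^1·18477; (2/138763) = -1 since 138763 mod 8 = 3, so (36954/138763) = (-1)^1·(18477/138763); sign now -1
reciprocity: (18477/138763) = +1·(138763/18477) since 18477 mod 4 = 1, 138763 mod 4 = 3; sign now -1
(138763/18477) = (9424/18477)   [reduce mod 18477]
9424 = 2^4·589; (2/18477) = -1 since 18477 mod 8 = 5, so (9424/18477) = (-1)^4·(589/18477); sign now -1
reciprocity: (589/18477) = +1·(18477/589) since 589 mod 4 = 1, 18477 mod 4 = 1; sign now -1
(18477/589) = (218/589)   [reduce mod 589]
218 = 2^1·109; (2/589) = -1 since 589 mod 8 = 5, so (218/589) = (-1)^1·(109/589); sign now +1
reciprocity: (109/589) = +1·(589/109) since 109 mod 4 = 1, 589 mod 4 = 1; sign now +1
(589/109) = (44/109)   [reduce mod 109]
44 = 2^2·11; (2/109) = -1 since 109 mod 8 = 5, so (44/109) = (-1)^2·(11/109); sign now +1
reciprocity: (11/109) = +1·(109/11) since 11 mod 4 = 3, 109 mod 4 = 1; sign now +1
(109/11) = (10/11)   [reduce mod 11]
10 = 2^1·5; (2/11) = -1 since 11 mod 8 = 3, so (10/11) = (-1)^1·(5/11); sign now -1
reciprocity: (5/11) = +1·(11/5) since 5 mod 4 = 1, 11 mod 4 = 3; sign now -1
(11/5) = (1/5)   [reduce mod 5]
(1/5) = 1; final value = sign = -1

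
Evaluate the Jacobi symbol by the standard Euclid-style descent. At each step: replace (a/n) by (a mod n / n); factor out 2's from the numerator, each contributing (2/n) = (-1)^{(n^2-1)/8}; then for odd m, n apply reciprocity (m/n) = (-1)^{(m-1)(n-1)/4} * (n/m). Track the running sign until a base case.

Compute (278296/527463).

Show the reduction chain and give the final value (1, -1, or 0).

factor out 2^3: 278296 = 2^3·34787; with 527463 mod 8 = 7, (2/527463) = +1; sign now +1; continue with (34787/527463)
flip (34787/527463) -> (527463/34787): both odd, 34787 mod 4 = 3, 527463 mod 4 = 3, so the flip contributes -1; sign now -1
(527463/34787): 527463 mod 34787 = 5658, so (527463/34787) = (5658/34787)
factor out 2^1: 5658 = 2^1·2829; with 34787 mod 8 = 3, (2/34787) = -1; sign now +1; continue with (2829/34787)
flip (2829/34787) -> (34787/2829): both odd, 2829 mod 4 = 1, 34787 mod 4 = 3, so the flip contributes +1; sign now +1
(34787/2829): 34787 mod 2829 = 839, so (34787/2829) = (839/2829)
flip (839/2829) -> (2829/839): both odd, 839 mod 4 = 3, 2829 mod 4 = 1, so the flip contributes +1; sign now +1
(2829/839): 2829 mod 839 = 312, so (2829/839) = (312/839)
factor out 2^3: 312 = 2^3·39; with 839 mod 8 = 7, (2/839) = +1; sign now +1; continue with (39/839)
flip (39/839) -> (839/39): both odd, 39 mod 4 = 3, 839 mod 4 = 3, so the flip contributes -1; sign now -1
(839/39): 839 mod 39 = 20, so (839/39) = (20/39)
factor out 2^2: 20 = 2^2·5; with 39 mod 8 = 7, (2/39) = +1; sign now -1; continue with (5/39)
flip (5/39) -> (39/5): both odd, 5 mod 4 = 1, 39 mod 4 = 3, so the flip contributes +1; sign now -1
(39/5): 39 mod 5 = 4, so (39/5) = (4/5)
factor out 2^2: 4 = 2^2·1; with 5 mod 8 = 5, (2/5) = -1; sign now -1; continue with (1/5)
reached (1/5) = 1, so the symbol is -1

-1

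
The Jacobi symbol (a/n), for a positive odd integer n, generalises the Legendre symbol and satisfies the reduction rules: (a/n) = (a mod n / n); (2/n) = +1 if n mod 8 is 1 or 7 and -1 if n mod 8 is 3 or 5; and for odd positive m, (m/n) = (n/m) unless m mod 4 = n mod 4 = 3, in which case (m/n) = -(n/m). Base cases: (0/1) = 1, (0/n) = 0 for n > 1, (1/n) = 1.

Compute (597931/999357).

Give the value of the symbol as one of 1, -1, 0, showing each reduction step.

reciprocity: (597931/999357) = +1·(999357/597931) since 597931 mod 4 = 3, 999357 mod 4 = 1; sign now +1
(999357/597931) = (401426/597931)   [reduce mod 597931]
401426 = 2^1·200713; (2/597931) = -1 since 597931 mod 8 = 3, so (401426/597931) = (-1)^1·(200713/597931); sign now -1
reciprocity: (200713/597931) = +1·(597931/200713) since 200713 mod 4 = 1, 597931 mod 4 = 3; sign now -1
(597931/200713) = (196505/200713)   [reduce mod 200713]
reciprocity: (196505/200713) = +1·(200713/196505) since 196505 mod 4 = 1, 200713 mod 4 = 1; sign now -1
(200713/196505) = (4208/196505)   [reduce mod 196505]
4208 = 2^4·263; (2/196505) = +1 since 196505 mod 8 = 1, so (4208/196505) = (+1)^4·(263/196505); sign now -1
reciprocity: (263/196505) = +1·(196505/263) since 263 mod 4 = 3, 196505 mod 4 = 1; sign now -1
(196505/263) = (44/263)   [reduce mod 263]
44 = 2^2·11; (2/263) = +1 since 263 mod 8 = 7, so (44/263) = (+1)^2·(11/263); sign now -1
reciprocity: (11/263) = -1·(263/11) since 11 mod 4 = 3, 263 mod 4 = 3; sign now +1
(263/11) = (10/11)   [reduce mod 11]
10 = 2^1·5; (2/11) = -1 since 11 mod 8 = 3, so (10/11) = (-1)^1·(5/11); sign now -1
reciprocity: (5/11) = +1·(11/5) since 5 mod 4 = 1, 11 mod 4 = 3; sign now -1
(11/5) = (1/5)   [reduce mod 5]
(1/5) = 1; final value = sign = -1

-1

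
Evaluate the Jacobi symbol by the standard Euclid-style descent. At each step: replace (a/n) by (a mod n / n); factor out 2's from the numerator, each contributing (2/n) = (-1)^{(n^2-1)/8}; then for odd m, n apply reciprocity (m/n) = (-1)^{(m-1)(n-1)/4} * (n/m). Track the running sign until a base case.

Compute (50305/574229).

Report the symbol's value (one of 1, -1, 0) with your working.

1

reciprocity: (50305/574229) = +1·(574229/50305) since 50305 mod 4 = 1, 574229 mod 4 = 1; sign now +1
(574229/50305) = (20874/50305)   [reduce mod 50305]
20874 = 2^1·10437; (2/50305) = +1 since 50305 mod 8 = 1, so (20874/50305) = (+1)^1·(10437/50305); sign now +1
reciprocity: (10437/50305) = +1·(50305/10437) since 10437 mod 4 = 1, 50305 mod 4 = 1; sign now +1
(50305/10437) = (8557/10437)   [reduce mod 10437]
reciprocity: (8557/10437) = +1·(10437/8557) since 8557 mod 4 = 1, 10437 mod 4 = 1; sign now +1
(10437/8557) = (1880/8557)   [reduce mod 8557]
1880 = 2^3·235; (2/8557) = -1 since 8557 mod 8 = 5, so (1880/8557) = (-1)^3·(235/8557); sign now -1
reciprocity: (235/8557) = +1·(8557/235) since 235 mod 4 = 3, 8557 mod 4 = 1; sign now -1
(8557/235) = (97/235)   [reduce mod 235]
reciprocity: (97/235) = +1·(235/97) since 97 mod 4 = 1, 235 mod 4 = 3; sign now -1
(235/97) = (41/97)   [reduce mod 97]
reciprocity: (41/97) = +1·(97/41) since 41 mod 4 = 1, 97 mod 4 = 1; sign now -1
(97/41) = (15/41)   [reduce mod 41]
reciprocity: (15/41) = +1·(41/15) since 15 mod 4 = 3, 41 mod 4 = 1; sign now -1
(41/15) = (11/15)   [reduce mod 15]
reciprocity: (11/15) = -1·(15/11) since 11 mod 4 = 3, 15 mod 4 = 3; sign now +1
(15/11) = (4/11)   [reduce mod 11]
4 = 2^2·1; (2/11) = -1 since 11 mod 8 = 3, so (4/11) = (-1)^2·(1/11); sign now +1
(1/11) = 1; final value = sign = +1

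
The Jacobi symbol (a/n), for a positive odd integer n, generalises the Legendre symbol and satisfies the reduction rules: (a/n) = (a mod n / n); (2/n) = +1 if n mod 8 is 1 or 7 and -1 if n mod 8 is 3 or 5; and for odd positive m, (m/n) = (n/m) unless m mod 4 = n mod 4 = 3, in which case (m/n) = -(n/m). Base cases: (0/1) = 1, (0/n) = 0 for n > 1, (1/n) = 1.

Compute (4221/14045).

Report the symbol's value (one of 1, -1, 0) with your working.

1

flip (4221/14045) -> (14045/4221): both odd, 4221 mod 4 = 1, 14045 mod 4 = 1, so the flip contributes +1; sign now +1
(14045/4221): 14045 mod 4221 = 1382, so (14045/4221) = (1382/4221)
factor out 2^1: 1382 = 2^1·691; with 4221 mod 8 = 5, (2/4221) = -1; sign now -1; continue with (691/4221)
flip (691/4221) -> (4221/691): both odd, 691 mod 4 = 3, 4221 mod 4 = 1, so the flip contributes +1; sign now -1
(4221/691): 4221 mod 691 = 75, so (4221/691) = (75/691)
flip (75/691) -> (691/75): both odd, 75 mod 4 = 3, 691 mod 4 = 3, so the flip contributes -1; sign now +1
(691/75): 691 mod 75 = 16, so (691/75) = (16/75)
factor out 2^4: 16 = 2^4·1; with 75 mod 8 = 3, (2/75) = -1; sign now +1; continue with (1/75)
reached (1/75) = 1, so the symbol is +1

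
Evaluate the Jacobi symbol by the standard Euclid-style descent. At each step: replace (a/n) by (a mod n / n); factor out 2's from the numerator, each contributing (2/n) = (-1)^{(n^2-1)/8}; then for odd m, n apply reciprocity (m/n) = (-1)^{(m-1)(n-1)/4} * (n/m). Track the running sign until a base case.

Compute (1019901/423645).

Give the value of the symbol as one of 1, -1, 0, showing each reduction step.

(1019901/423645) = (172611/423645)   [reduce mod 423645]
reciprocity: (172611/423645) = +1·(423645/172611) since 172611 mod 4 = 3, 423645 mod 4 = 1; sign now +1
(423645/172611) = (78423/172611)   [reduce mod 172611]
reciprocity: (78423/172611) = -1·(172611/78423) since 78423 mod 4 = 3, 172611 mod 4 = 3; sign now -1
(172611/78423) = (15765/78423)   [reduce mod 78423]
reciprocity: (15765/78423) = +1·(78423/15765) since 15765 mod 4 = 1, 78423 mod 4 = 3; sign now -1
(78423/15765) = (15363/15765)   [reduce mod 15765]
reciprocity: (15363/15765) = +1·(15765/15363) since 15363 mod 4 = 3, 15765 mod 4 = 1; sign now -1
(15765/15363) = (402/15363)   [reduce mod 15363]
402 = 2^1·201; (2/15363) = -1 since 15363 mod 8 = 3, so (402/15363) = (-1)^1·(201/15363); sign now +1
reciprocity: (201/15363) = +1·(15363/201) since 201 mod 4 = 1, 15363 mod 4 = 3; sign now +1
(15363/201) = (87/201)   [reduce mod 201]
reciprocity: (87/201) = +1·(201/87) since 87 mod 4 = 3, 201 mod 4 = 1; sign now +1
(201/87) = (27/87)   [reduce mod 87]
reciprocity: (27/87) = -1·(87/27) since 27 mod 4 = 3, 87 mod 4 = 3; sign now -1
(87/27) = (6/27)   [reduce mod 27]
6 = 2^1·3; (2/27) = -1 since 27 mod 8 = 3, so (6/27) = (-1)^1·(3/27); sign now +1
reciprocity: (3/27) = -1·(27/3) since 3 mod 4 = 3, 27 mod 4 = 3; sign now -1
(27/3) = (0/3)   [reduce mod 3]
(0/3) = 0   [gcd(a, n) > 1]; final value = 0

0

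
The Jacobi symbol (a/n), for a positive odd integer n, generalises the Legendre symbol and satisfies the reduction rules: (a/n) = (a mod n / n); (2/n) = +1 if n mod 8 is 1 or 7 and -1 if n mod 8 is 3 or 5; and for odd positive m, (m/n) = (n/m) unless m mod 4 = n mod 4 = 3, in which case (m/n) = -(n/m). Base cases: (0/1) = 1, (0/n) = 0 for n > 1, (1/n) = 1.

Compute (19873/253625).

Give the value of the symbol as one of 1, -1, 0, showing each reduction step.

-1

reciprocity: (19873/253625) = +1·(253625/19873) since 19873 mod 4 = 1, 253625 mod 4 = 1; sign now +1
(253625/19873) = (15149/19873)   [reduce mod 19873]
reciprocity: (15149/19873) = +1·(19873/15149) since 15149 mod 4 = 1, 19873 mod 4 = 1; sign now +1
(19873/15149) = (4724/15149)   [reduce mod 15149]
4724 = 2^2·1181; (2/15149) = -1 since 15149 mod 8 = 5, so (4724/15149) = (-1)^2·(1181/15149); sign now +1
reciprocity: (1181/15149) = +1·(15149/1181) since 1181 mod 4 = 1, 15149 mod 4 = 1; sign now +1
(15149/1181) = (977/1181)   [reduce mod 1181]
reciprocity: (977/1181) = +1·(1181/977) since 977 mod 4 = 1, 1181 mod 4 = 1; sign now +1
(1181/977) = (204/977)   [reduce mod 977]
204 = 2^2·51; (2/977) = +1 since 977 mod 8 = 1, so (204/977) = (+1)^2·(51/977); sign now +1
reciprocity: (51/977) = +1·(977/51) since 51 mod 4 = 3, 977 mod 4 = 1; sign now +1
(977/51) = (8/51)   [reduce mod 51]
8 = 2^3·1; (2/51) = -1 since 51 mod 8 = 3, so (8/51) = (-1)^3·(1/51); sign now -1
(1/51) = 1; final value = sign = -1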